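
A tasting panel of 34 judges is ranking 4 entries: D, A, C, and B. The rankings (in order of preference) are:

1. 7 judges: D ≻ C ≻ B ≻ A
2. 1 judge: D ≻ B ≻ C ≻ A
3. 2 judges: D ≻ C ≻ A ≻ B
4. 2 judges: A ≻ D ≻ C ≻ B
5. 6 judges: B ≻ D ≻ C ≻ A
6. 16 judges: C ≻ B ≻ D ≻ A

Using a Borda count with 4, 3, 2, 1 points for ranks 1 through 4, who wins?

C

D: 7·4 + 1·4 + 2·4 + 2·3 + 6·3 + 16·2 = 96
A: 7·1 + 1·1 + 2·2 + 2·4 + 6·1 + 16·1 = 42
C: 7·3 + 1·2 + 2·3 + 2·2 + 6·2 + 16·4 = 109
B: 7·2 + 1·3 + 2·1 + 2·1 + 6·4 + 16·3 = 93
C has the highest Borda score (109).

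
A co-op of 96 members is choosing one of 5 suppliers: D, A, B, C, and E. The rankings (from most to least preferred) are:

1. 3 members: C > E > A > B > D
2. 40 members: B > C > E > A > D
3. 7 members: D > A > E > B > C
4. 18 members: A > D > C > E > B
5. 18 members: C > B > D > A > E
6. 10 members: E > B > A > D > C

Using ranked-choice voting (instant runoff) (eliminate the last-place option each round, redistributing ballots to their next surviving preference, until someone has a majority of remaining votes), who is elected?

Round 1: D 7, A 18, B 40, C 21, E 10. Eliminate D.
Round 2: A 25, B 40, C 21, E 10. Eliminate E.
Round 3: A 25, B 50, C 21. B has a majority.

B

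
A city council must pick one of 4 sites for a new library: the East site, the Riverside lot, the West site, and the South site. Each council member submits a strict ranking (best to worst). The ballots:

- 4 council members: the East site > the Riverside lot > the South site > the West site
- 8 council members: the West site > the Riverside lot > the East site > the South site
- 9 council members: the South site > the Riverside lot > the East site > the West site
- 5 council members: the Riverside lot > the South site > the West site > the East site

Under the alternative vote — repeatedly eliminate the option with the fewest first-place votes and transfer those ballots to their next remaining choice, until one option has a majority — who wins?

Round 1: the East site 4, the Riverside lot 5, the West site 8, the South site 9. Eliminate the East site.
Round 2: the Riverside lot 9, the West site 8, the South site 9. Eliminate the West site.
Round 3: the Riverside lot 17, the South site 9. The Riverside lot has a majority.

the Riverside lot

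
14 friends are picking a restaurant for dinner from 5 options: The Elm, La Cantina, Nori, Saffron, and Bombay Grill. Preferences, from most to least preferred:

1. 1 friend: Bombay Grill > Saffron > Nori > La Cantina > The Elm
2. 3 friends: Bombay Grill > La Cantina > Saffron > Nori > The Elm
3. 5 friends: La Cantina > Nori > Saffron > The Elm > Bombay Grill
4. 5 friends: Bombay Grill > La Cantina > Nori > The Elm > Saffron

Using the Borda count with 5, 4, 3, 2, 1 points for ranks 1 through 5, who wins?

La Cantina

The Elm: 1·1 + 3·1 + 5·2 + 5·2 = 24
La Cantina: 1·2 + 3·4 + 5·5 + 5·4 = 59
Nori: 1·3 + 3·2 + 5·4 + 5·3 = 44
Saffron: 1·4 + 3·3 + 5·3 + 5·1 = 33
Bombay Grill: 1·5 + 3·5 + 5·1 + 5·5 = 50
La Cantina has the highest Borda score (59).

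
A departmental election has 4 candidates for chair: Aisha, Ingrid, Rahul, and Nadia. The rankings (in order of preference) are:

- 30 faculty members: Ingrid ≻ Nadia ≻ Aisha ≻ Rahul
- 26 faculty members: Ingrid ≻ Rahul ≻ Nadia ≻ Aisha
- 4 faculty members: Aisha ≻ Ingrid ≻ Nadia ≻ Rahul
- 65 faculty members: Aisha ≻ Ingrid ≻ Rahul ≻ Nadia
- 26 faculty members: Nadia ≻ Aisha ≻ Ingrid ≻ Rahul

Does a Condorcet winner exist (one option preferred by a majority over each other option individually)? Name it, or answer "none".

none

Checking pairwise contests:
Nadia beats Aisha 82–69.
Aisha beats Ingrid 95–56.
Aisha beats Rahul 125–26.
Ingrid beats Nadia 125–26.
Every option loses at least one head-to-head, so there is no Condorcet winner.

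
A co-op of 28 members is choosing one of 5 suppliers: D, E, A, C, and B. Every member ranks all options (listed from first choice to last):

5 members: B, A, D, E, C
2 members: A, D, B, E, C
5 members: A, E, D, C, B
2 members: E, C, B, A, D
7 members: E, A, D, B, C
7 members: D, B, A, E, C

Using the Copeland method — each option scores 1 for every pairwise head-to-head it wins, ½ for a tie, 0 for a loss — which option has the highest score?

D: beats C and B; ties E; loses to A → score 2.5.
E: beats C; ties D and B; loses to A → score 2.
A: beats D, E, and C; ties B → score 3.5.
C: loses to D, E, A, and B → score 0.
B: beats C; ties E and A; loses to D → score 2.
A has the best pairwise record.

A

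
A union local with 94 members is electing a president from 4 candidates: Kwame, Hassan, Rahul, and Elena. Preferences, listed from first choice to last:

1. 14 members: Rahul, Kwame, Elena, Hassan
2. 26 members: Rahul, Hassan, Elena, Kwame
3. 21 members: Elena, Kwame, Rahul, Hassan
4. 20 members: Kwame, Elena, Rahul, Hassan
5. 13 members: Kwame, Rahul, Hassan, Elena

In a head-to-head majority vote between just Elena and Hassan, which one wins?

Elena

Voters preferring Elena to Hassan: 55; preferring Hassan to Elena: 39.
Elena wins the head-to-head.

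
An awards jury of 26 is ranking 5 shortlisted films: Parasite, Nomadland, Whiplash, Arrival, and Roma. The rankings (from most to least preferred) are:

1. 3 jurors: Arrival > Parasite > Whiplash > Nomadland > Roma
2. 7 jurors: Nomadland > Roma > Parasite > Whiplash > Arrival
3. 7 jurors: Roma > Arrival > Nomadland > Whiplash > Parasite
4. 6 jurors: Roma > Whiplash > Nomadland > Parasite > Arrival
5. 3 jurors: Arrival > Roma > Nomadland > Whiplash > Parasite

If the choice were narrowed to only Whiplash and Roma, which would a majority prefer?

Voters preferring Whiplash to Roma: 3; preferring Roma to Whiplash: 23.
Roma wins the head-to-head.

Roma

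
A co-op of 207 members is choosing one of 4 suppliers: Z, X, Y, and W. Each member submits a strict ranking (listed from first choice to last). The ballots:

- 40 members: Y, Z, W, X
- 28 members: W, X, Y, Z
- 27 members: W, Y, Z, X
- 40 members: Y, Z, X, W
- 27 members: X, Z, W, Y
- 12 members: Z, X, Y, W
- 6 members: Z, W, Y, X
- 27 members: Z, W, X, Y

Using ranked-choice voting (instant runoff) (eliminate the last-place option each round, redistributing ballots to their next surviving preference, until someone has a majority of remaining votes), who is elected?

Y

Round 1: Z 45, X 27, Y 80, W 55. Eliminate X.
Round 2: Z 72, Y 80, W 55. Eliminate W.
Round 3: Z 72, Y 135. Y has a majority.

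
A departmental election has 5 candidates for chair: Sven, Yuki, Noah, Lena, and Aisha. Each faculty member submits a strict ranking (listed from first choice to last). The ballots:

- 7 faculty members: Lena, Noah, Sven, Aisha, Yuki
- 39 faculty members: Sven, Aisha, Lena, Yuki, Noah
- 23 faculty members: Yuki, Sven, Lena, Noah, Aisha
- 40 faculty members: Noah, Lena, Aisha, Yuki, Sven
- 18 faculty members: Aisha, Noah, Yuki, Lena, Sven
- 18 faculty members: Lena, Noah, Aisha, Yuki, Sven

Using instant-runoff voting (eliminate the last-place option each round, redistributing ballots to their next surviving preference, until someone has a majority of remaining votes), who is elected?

Noah

Round 1: Sven 39, Yuki 23, Noah 40, Lena 25, Aisha 18. Eliminate Aisha.
Round 2: Sven 39, Yuki 23, Noah 58, Lena 25. Eliminate Yuki.
Round 3: Sven 62, Noah 58, Lena 25. Eliminate Lena.
Round 4: Sven 62, Noah 83. Noah has a majority.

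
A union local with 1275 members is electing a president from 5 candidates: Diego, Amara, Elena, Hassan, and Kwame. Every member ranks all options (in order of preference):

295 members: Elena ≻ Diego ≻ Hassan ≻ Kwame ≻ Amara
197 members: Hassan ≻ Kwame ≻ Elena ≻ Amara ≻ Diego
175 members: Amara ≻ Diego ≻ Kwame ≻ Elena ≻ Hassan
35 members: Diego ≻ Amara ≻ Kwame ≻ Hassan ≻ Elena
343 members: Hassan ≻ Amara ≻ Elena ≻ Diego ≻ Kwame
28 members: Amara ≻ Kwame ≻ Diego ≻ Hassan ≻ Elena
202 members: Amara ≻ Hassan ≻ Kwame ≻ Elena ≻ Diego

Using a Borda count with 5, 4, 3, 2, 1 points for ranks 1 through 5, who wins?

Hassan

Diego: 295·4 + 197·1 + 175·4 + 35·5 + 343·2 + 28·3 + 202·1 = 3224
Amara: 295·1 + 197·2 + 175·5 + 35·4 + 343·4 + 28·5 + 202·5 = 4226
Elena: 295·5 + 197·3 + 175·2 + 35·1 + 343·3 + 28·1 + 202·2 = 3912
Hassan: 295·3 + 197·5 + 175·1 + 35·2 + 343·5 + 28·2 + 202·4 = 4694
Kwame: 295·2 + 197·4 + 175·3 + 35·3 + 343·1 + 28·4 + 202·3 = 3069
Hassan has the highest Borda score (4694).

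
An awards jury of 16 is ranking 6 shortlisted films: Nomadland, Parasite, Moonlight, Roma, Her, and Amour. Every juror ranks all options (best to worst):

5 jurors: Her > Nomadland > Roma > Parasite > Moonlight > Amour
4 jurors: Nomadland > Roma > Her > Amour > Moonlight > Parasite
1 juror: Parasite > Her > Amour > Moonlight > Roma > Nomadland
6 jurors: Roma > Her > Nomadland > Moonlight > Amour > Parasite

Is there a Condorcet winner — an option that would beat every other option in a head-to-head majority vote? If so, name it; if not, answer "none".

Checking pairwise contests:
Her beats Nomadland 12–4.
Nomadland beats Parasite 15–1.
Nomadland beats Moonlight 15–1.
Nomadland beats Roma 9–7.
Roma beats Her 10–6.
Nomadland beats Amour 15–1.
Every option loses at least one head-to-head, so there is no Condorcet winner.

none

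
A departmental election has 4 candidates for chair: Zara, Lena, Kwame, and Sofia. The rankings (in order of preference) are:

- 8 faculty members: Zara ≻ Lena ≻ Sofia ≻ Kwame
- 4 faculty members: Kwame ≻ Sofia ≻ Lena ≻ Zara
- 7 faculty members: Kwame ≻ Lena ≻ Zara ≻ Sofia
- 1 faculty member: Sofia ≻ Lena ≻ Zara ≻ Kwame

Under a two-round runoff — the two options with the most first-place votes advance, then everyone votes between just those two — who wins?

Kwame

Round 1 first-place votes: Zara 8, Lena 0, Kwame 11, Sofia 1.
Kwame and Zara advance.
Runoff: Kwame is preferred to Zara by 11 voters; Zara by 9.
Kwame wins the runoff.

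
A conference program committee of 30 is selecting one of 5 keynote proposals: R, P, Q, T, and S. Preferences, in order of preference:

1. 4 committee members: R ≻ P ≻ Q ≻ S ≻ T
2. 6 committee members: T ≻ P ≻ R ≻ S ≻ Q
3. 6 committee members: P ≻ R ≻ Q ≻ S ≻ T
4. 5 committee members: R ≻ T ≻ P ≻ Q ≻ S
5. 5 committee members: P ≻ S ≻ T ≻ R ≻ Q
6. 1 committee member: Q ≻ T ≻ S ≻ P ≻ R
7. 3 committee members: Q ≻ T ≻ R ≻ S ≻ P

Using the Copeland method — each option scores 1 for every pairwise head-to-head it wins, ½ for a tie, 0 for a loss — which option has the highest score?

R: beats Q and S; ties T; loses to P → score 2.5.
P: beats R, Q, and S; ties T → score 3.5.
Q: beats S; loses to R, P, and T → score 1.
T: beats Q; ties R, P, and S → score 2.5.
S: ties T; loses to R, P, and Q → score 0.5.
P has the best pairwise record.

P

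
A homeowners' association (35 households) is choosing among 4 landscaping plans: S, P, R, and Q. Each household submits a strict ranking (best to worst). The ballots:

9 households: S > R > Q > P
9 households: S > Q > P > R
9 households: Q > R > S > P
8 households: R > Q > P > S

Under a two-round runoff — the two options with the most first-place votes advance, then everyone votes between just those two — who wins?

S

Round 1 first-place votes: S 18, P 0, R 8, Q 9.
S and Q advance.
Runoff: S is preferred to Q by 18 voters; Q by 17.
S wins the runoff.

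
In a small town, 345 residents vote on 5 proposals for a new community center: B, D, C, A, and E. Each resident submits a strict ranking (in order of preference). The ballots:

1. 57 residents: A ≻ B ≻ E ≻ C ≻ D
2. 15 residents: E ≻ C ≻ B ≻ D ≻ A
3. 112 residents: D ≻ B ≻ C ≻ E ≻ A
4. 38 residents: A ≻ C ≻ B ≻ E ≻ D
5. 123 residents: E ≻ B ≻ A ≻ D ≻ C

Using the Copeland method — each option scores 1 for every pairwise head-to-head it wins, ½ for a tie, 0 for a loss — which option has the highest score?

B: beats D, C, A, and E → score 4.
D: beats C; loses to B, A, and E → score 1.
C: loses to B, D, A, and E → score 0.
A: beats D and C; loses to B and E → score 2.
E: beats D, C, and A; loses to B → score 3.
B has the best pairwise record.

B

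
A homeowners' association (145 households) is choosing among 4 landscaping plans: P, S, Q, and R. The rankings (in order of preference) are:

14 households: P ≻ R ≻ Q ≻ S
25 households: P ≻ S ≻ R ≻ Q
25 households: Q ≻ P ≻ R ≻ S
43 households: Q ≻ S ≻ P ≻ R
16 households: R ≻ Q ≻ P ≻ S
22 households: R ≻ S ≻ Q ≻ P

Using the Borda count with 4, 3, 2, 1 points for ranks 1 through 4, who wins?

P: 14·4 + 25·4 + 25·3 + 43·2 + 16·2 + 22·1 = 371
S: 14·1 + 25·3 + 25·1 + 43·3 + 16·1 + 22·3 = 325
Q: 14·2 + 25·1 + 25·4 + 43·4 + 16·3 + 22·2 = 417
R: 14·3 + 25·2 + 25·2 + 43·1 + 16·4 + 22·4 = 337
Q has the highest Borda score (417).

Q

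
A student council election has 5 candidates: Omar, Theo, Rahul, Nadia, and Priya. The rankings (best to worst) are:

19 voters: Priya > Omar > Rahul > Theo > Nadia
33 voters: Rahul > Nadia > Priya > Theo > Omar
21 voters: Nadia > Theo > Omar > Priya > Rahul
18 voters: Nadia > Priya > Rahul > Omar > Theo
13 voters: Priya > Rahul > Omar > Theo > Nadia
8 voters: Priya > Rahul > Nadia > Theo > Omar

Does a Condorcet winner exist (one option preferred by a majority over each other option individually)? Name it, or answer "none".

none

Checking pairwise contests:
Theo beats Omar 62–50.
Rahul beats Theo 91–21.
Priya beats Rahul 79–33.
Rahul beats Nadia 73–39.
Nadia beats Priya 72–40.
Every option loses at least one head-to-head, so there is no Condorcet winner.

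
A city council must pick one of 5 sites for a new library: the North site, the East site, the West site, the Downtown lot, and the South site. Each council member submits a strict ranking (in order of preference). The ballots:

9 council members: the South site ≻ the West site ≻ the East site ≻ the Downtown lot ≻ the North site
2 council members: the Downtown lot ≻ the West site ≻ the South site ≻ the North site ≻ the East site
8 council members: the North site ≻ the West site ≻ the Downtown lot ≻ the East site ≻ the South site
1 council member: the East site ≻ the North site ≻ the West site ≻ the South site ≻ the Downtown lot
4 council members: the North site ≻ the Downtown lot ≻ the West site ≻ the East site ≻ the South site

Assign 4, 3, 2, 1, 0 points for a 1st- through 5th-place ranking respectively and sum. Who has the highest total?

the West site

the North site: 9·0 + 2·1 + 8·4 + 1·3 + 4·4 = 53
the East site: 9·2 + 2·0 + 8·1 + 1·4 + 4·1 = 34
the West site: 9·3 + 2·3 + 8·3 + 1·2 + 4·2 = 67
the Downtown lot: 9·1 + 2·4 + 8·2 + 1·0 + 4·3 = 45
the South site: 9·4 + 2·2 + 8·0 + 1·1 + 4·0 = 41
the West site has the highest Borda score (67).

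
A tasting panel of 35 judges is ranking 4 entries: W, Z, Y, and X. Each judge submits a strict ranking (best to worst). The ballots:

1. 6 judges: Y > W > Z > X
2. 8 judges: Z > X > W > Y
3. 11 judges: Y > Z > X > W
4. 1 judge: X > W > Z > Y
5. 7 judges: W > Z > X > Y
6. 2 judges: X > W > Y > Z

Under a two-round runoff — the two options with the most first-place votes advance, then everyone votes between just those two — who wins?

Y

Round 1 first-place votes: W 7, Z 8, Y 17, X 3.
Y and Z advance.
Runoff: Y is preferred to Z by 19 voters; Z by 16.
Y wins the runoff.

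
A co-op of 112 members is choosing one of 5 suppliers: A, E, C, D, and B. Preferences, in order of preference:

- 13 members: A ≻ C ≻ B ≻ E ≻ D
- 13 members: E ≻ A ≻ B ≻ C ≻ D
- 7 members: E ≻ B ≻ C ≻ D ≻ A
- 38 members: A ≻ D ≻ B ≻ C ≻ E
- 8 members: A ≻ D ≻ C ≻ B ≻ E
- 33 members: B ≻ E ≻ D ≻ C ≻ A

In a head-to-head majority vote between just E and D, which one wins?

E

Voters preferring E to D: 66; preferring D to E: 46.
E wins the head-to-head.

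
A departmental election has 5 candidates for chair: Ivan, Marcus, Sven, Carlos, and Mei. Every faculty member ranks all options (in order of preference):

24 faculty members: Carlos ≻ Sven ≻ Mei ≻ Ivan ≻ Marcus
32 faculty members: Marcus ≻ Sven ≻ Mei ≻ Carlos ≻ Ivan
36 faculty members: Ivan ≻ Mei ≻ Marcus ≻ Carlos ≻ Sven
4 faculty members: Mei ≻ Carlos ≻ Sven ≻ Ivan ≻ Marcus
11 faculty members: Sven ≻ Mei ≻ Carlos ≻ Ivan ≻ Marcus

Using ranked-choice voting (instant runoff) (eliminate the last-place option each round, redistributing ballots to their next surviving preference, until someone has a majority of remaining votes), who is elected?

Round 1: Ivan 36, Marcus 32, Sven 11, Carlos 24, Mei 4. Eliminate Mei.
Round 2: Ivan 36, Marcus 32, Sven 11, Carlos 28. Eliminate Sven.
Round 3: Ivan 36, Marcus 32, Carlos 39. Eliminate Marcus.
Round 4: Ivan 36, Carlos 71. Carlos has a majority.

Carlos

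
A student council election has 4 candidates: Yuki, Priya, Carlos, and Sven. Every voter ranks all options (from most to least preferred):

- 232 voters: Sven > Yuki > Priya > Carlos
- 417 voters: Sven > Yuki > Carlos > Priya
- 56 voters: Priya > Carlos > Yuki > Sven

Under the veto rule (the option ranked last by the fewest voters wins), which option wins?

Last-place votes: Yuki 0, Priya 417, Carlos 232, Sven 56.
Yuki is ranked last by the fewest voters, so Yuki wins.

Yuki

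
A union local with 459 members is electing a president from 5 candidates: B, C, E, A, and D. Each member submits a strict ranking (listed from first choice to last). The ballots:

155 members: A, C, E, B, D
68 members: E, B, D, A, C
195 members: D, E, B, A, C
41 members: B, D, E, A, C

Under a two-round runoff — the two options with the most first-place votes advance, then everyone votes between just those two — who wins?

Round 1 first-place votes: B 41, C 0, E 68, A 155, D 195.
D and A advance.
Runoff: D is preferred to A by 304 voters; A by 155.
D wins the runoff.

D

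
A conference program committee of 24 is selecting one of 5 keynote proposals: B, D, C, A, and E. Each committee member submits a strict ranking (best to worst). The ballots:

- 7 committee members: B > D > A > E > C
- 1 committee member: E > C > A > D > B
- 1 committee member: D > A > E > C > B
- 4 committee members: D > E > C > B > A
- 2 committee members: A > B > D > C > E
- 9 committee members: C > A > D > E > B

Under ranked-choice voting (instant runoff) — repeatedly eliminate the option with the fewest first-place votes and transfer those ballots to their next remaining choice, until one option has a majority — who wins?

C

Round 1: B 7, D 5, C 9, A 2, E 1. Eliminate E.
Round 2: B 7, D 5, C 10, A 2. Eliminate A.
Round 3: B 9, D 5, C 10. Eliminate D.
Round 4: B 9, C 15. C has a majority.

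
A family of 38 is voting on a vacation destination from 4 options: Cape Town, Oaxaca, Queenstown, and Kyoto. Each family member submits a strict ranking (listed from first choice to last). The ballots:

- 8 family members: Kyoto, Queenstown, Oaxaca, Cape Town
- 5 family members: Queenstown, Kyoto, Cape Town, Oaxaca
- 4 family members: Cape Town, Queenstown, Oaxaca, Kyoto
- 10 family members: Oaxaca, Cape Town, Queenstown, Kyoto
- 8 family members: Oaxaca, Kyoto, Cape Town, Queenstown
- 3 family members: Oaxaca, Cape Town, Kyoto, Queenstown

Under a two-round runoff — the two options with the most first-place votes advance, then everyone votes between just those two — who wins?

Oaxaca

Round 1 first-place votes: Cape Town 4, Oaxaca 21, Queenstown 5, Kyoto 8.
Oaxaca and Kyoto advance.
Runoff: Oaxaca is preferred to Kyoto by 25 voters; Kyoto by 13.
Oaxaca wins the runoff.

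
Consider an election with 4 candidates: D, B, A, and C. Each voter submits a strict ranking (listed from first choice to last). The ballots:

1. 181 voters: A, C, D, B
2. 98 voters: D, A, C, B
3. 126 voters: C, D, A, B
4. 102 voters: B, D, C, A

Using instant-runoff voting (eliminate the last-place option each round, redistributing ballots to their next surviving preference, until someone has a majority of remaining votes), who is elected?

A

Round 1: D 98, B 102, A 181, C 126. Eliminate D.
Round 2: B 102, A 279, C 126. A has a majority.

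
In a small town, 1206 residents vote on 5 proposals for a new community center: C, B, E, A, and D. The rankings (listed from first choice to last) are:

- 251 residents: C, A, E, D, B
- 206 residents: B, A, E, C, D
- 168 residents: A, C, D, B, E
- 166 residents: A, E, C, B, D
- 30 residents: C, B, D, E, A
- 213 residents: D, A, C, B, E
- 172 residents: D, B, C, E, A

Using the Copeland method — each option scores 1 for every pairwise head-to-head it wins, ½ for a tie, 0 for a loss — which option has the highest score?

C: beats B, E, and D; loses to A → score 3.
B: beats E; loses to C, A, and D → score 1.
E: beats D; loses to C, B, and A → score 1.
A: beats C, B, E, and D → score 4.
D: beats B; loses to C, E, and A → score 1.
A has the best pairwise record.

A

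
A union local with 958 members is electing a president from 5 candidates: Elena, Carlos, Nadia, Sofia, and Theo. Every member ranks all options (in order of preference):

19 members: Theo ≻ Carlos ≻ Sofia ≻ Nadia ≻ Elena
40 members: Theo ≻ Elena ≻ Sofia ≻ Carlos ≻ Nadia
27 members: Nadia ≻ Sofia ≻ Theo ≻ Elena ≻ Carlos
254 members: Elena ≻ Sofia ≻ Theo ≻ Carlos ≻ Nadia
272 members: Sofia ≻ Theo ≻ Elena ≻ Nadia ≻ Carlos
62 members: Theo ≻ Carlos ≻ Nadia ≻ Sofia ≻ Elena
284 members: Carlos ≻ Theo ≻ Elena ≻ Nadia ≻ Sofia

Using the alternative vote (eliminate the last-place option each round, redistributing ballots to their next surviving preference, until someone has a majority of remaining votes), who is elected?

Round 1: Elena 254, Carlos 284, Nadia 27, Sofia 272, Theo 121. Eliminate Nadia.
Round 2: Elena 254, Carlos 284, Sofia 299, Theo 121. Eliminate Theo.
Round 3: Elena 294, Carlos 365, Sofia 299. Eliminate Elena.
Round 4: Carlos 365, Sofia 593. Sofia has a majority.

Sofia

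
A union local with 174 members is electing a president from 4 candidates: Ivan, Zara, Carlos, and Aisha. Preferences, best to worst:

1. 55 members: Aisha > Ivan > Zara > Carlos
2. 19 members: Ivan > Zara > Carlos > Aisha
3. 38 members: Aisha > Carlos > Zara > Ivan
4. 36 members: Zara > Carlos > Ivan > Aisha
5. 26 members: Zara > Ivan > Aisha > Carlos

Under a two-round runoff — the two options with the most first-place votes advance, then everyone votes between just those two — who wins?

Round 1 first-place votes: Ivan 19, Zara 62, Carlos 0, Aisha 93.
Aisha and Zara advance.
Runoff: Aisha is preferred to Zara by 93 voters; Zara by 81.
Aisha wins the runoff.

Aisha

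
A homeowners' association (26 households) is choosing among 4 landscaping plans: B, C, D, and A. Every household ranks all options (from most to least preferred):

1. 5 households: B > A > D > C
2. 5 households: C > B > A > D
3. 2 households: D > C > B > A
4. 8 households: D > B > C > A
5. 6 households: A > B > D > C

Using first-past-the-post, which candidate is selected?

First-place votes: B 5, C 5, D 10, A 6.
D has the most first-place votes.

D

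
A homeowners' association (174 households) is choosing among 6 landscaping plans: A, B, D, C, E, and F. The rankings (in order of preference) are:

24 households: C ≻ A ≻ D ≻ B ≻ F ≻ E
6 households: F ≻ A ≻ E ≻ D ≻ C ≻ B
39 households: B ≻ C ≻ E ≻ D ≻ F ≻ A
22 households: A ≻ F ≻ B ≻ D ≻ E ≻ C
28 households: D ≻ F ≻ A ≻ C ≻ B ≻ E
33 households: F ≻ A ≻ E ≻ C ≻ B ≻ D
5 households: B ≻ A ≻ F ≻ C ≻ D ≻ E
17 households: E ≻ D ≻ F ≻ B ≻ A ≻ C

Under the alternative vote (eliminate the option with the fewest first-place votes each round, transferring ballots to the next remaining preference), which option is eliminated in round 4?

Round 1: A 22, B 44, D 28, C 24, E 17, F 39. Eliminate E.
Round 2: A 22, B 44, D 45, C 24, F 39. Eliminate A.
Round 3: B 44, D 45, C 24, F 61. Eliminate C.
Round 4: B 44, D 69, F 61. Eliminate B.

B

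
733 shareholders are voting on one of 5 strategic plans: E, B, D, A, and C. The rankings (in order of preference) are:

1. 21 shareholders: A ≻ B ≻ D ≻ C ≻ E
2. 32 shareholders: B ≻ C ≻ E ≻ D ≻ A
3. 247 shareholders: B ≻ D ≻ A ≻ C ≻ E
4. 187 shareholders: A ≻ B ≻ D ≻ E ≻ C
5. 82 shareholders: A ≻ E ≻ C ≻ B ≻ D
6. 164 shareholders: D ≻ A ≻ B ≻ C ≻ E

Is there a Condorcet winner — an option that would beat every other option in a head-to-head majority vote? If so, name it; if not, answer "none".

none

Checking pairwise contests:
B beats E 651–82.
A beats B 454–279.
B beats D 569–164.
D beats A 443–290.
B beats C 651–82.
Every option loses at least one head-to-head, so there is no Condorcet winner.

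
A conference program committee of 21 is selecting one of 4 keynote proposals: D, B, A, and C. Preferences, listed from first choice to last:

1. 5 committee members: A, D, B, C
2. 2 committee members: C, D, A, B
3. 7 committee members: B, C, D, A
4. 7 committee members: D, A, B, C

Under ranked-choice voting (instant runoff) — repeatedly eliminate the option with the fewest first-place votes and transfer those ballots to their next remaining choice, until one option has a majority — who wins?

Round 1: D 7, B 7, A 5, C 2. Eliminate C.
Round 2: D 9, B 7, A 5. Eliminate A.
Round 3: D 14, B 7. D has a majority.

D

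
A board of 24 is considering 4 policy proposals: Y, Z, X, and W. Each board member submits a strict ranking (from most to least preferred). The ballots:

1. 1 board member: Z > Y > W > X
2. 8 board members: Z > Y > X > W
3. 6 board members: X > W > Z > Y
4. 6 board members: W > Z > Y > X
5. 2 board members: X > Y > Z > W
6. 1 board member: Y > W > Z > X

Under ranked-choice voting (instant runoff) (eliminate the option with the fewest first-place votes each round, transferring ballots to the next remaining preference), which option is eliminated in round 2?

Round 1: Y 1, Z 9, X 8, W 6. Eliminate Y.
Round 2: Z 9, X 8, W 7. Eliminate W.

W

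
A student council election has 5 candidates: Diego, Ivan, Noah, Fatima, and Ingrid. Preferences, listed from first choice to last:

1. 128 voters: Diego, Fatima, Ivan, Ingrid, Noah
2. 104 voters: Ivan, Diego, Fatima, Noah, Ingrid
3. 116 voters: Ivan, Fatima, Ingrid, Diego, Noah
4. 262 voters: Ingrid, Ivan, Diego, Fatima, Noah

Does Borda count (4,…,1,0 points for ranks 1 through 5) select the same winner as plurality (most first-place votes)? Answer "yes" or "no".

no

Borda — scores: Diego 1464, Ivan 1922, Noah 104, Fatima 1202, Ingrid 1408. Winner: Ivan.
Plurality — first-place votes: Diego 128, Ivan 220, Noah 0, Fatima 0, Ingrid 262. Winner: Ingrid.
The two methods disagree.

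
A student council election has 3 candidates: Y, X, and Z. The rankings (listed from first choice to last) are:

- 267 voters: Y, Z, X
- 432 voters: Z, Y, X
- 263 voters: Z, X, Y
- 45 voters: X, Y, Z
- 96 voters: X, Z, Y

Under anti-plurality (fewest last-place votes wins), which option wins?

Z

Last-place votes: Y 359, X 699, Z 45.
Z is ranked last by the fewest voters, so Z wins.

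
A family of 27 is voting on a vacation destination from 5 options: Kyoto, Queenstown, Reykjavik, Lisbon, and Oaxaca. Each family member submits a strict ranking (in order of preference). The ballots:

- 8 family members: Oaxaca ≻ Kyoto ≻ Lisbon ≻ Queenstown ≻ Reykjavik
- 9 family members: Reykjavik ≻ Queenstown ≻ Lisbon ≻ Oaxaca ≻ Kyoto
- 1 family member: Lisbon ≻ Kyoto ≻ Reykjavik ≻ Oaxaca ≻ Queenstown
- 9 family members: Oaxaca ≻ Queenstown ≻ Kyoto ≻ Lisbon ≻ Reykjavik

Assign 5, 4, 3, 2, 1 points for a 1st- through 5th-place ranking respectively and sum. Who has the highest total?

Kyoto: 8·4 + 9·1 + 1·4 + 9·3 = 72
Queenstown: 8·2 + 9·4 + 1·1 + 9·4 = 89
Reykjavik: 8·1 + 9·5 + 1·3 + 9·1 = 65
Lisbon: 8·3 + 9·3 + 1·5 + 9·2 = 74
Oaxaca: 8·5 + 9·2 + 1·2 + 9·5 = 105
Oaxaca has the highest Borda score (105).

Oaxaca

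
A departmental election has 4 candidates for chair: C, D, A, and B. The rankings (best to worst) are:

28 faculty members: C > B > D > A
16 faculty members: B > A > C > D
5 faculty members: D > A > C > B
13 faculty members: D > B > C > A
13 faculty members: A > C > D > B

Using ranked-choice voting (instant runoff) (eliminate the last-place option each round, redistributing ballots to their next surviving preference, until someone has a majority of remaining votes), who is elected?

Round 1: C 28, D 18, A 13, B 16. Eliminate A.
Round 2: C 41, D 18, B 16. C has a majority.

C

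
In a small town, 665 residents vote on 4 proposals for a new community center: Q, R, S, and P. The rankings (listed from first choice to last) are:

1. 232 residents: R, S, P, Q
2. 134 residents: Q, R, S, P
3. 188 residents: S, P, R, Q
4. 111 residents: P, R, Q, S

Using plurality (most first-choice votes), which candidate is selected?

R

First-place votes: Q 134, R 232, S 188, P 111.
R has the most first-place votes.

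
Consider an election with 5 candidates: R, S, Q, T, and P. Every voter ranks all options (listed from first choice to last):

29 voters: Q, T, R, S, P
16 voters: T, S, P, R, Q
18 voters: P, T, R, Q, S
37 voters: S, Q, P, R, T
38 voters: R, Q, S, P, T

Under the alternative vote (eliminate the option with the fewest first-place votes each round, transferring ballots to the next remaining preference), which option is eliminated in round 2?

P

Round 1: R 38, S 37, Q 29, T 16, P 18. Eliminate T.
Round 2: R 38, S 53, Q 29, P 18. Eliminate P.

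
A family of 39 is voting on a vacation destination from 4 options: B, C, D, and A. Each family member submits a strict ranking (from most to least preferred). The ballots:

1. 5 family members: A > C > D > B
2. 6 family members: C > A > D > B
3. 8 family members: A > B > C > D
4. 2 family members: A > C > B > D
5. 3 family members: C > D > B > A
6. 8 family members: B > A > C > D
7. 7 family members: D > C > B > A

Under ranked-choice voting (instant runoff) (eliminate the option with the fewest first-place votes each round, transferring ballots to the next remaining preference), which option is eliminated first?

D

Round 1: B 8, C 9, D 7, A 15. Eliminate D.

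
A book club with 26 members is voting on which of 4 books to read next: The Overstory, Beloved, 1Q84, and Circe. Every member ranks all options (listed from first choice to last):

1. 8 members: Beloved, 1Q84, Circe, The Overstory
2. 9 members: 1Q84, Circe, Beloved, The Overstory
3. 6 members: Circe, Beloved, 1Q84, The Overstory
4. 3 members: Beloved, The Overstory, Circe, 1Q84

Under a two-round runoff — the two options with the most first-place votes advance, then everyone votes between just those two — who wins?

Beloved

Round 1 first-place votes: The Overstory 0, Beloved 11, 1Q84 9, Circe 6.
Beloved and 1Q84 advance.
Runoff: Beloved is preferred to 1Q84 by 17 voters; 1Q84 by 9.
Beloved wins the runoff.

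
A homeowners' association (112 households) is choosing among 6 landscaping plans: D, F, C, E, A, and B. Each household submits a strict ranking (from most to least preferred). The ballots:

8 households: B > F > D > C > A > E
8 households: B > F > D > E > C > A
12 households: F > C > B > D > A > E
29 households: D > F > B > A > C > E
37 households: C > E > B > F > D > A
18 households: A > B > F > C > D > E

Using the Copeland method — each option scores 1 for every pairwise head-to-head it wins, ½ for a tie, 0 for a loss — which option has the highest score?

D: beats E and A; loses to F, C, and B → score 2.
F: beats D, C, E, and A; loses to B → score 4.
C: beats D, E, and A; loses to F and B → score 3.
E: loses to D, F, C, A, and B → score 0.
A: beats E; loses to D, F, C, and B → score 1.
B: beats D, F, C, E, and A → score 5.
B has the best pairwise record.

B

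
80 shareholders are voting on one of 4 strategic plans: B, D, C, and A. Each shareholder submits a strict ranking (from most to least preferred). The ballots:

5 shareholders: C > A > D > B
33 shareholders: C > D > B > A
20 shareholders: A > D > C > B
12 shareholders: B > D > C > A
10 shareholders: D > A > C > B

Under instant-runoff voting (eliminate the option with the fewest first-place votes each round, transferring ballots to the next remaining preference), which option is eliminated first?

Round 1: B 12, D 10, C 38, A 20. Eliminate D.

D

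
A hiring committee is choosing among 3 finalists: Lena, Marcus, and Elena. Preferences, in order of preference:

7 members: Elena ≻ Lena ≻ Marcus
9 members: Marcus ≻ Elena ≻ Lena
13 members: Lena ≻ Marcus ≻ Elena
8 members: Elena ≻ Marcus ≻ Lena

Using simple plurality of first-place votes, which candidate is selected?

Elena

First-place votes: Lena 13, Marcus 9, Elena 15.
Elena has the most first-place votes.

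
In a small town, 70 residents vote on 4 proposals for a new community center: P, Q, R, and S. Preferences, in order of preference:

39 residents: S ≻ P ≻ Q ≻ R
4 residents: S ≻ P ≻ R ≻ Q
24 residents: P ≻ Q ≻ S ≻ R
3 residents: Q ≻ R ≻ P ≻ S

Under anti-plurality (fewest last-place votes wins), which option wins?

Last-place votes: P 0, Q 4, R 63, S 3.
P is ranked last by the fewest voters, so P wins.

P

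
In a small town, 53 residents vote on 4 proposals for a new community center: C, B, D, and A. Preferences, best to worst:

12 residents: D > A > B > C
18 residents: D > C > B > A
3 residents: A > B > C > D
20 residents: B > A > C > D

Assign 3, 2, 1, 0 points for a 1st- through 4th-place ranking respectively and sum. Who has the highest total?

C: 12·0 + 18·2 + 3·1 + 20·1 = 59
B: 12·1 + 18·1 + 3·2 + 20·3 = 96
D: 12·3 + 18·3 + 3·0 + 20·0 = 90
A: 12·2 + 18·0 + 3·3 + 20·2 = 73
B has the highest Borda score (96).

B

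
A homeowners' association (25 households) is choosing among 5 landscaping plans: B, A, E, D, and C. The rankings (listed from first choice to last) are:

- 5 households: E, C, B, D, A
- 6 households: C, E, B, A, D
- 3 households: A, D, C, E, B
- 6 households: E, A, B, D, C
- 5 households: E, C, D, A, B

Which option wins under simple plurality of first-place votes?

First-place votes: B 0, A 3, E 16, D 0, C 6.
E has the most first-place votes.

E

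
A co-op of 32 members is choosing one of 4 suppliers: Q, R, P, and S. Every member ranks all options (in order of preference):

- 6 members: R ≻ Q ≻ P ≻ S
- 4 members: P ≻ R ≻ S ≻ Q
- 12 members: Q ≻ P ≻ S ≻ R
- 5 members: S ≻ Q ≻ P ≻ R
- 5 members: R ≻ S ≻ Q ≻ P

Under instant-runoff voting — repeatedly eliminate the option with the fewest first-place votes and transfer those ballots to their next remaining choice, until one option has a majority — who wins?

Round 1: Q 12, R 11, P 4, S 5. Eliminate P.
Round 2: Q 12, R 15, S 5. Eliminate S.
Round 3: Q 17, R 15. Q has a majority.

Q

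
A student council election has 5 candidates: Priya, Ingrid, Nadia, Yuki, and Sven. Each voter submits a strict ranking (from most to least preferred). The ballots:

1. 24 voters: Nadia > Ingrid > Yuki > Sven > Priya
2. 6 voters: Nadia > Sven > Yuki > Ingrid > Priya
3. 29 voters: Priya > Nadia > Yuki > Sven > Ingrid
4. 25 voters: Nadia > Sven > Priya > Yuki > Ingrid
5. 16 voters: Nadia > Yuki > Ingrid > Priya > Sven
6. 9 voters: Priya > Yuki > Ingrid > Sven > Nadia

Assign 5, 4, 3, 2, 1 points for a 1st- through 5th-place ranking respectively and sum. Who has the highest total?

Priya: 24·1 + 6·1 + 29·5 + 25·3 + 16·2 + 9·5 = 327
Ingrid: 24·4 + 6·2 + 29·1 + 25·1 + 16·3 + 9·3 = 237
Nadia: 24·5 + 6·5 + 29·4 + 25·5 + 16·5 + 9·1 = 480
Yuki: 24·3 + 6·3 + 29·3 + 25·2 + 16·4 + 9·4 = 327
Sven: 24·2 + 6·4 + 29·2 + 25·4 + 16·1 + 9·2 = 264
Nadia has the highest Borda score (480).

Nadia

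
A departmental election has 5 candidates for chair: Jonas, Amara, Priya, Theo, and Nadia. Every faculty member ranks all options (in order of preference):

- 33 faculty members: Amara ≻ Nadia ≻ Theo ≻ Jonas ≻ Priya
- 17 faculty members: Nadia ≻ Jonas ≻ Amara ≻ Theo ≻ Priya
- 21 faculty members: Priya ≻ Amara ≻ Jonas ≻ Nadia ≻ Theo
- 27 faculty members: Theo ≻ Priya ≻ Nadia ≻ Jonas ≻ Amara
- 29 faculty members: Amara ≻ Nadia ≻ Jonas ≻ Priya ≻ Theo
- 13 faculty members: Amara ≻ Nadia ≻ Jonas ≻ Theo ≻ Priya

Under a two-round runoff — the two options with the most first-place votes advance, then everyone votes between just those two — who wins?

Amara

Round 1 first-place votes: Jonas 0, Amara 75, Priya 21, Theo 27, Nadia 17.
Amara and Theo advance.
Runoff: Amara is preferred to Theo by 113 voters; Theo by 27.
Amara wins the runoff.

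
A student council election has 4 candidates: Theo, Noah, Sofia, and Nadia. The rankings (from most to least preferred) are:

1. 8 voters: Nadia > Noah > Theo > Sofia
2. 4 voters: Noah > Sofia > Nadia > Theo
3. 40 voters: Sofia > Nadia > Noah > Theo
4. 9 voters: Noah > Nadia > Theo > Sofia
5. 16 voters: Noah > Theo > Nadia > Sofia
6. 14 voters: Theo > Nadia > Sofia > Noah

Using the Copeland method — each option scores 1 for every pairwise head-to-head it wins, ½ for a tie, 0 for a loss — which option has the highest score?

Nadia

Theo: beats Sofia; loses to Noah and Nadia → score 1.
Noah: beats Theo; loses to Sofia and Nadia → score 1.
Sofia: beats Noah; loses to Theo and Nadia → score 1.
Nadia: beats Theo, Noah, and Sofia → score 3.
Nadia has the best pairwise record.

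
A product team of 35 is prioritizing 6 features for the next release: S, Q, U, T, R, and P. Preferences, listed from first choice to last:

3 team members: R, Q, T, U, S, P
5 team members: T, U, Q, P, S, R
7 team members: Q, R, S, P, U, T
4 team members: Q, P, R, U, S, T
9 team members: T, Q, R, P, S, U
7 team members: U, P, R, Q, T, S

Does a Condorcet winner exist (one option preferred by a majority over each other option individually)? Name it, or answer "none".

Q vs S: 35–0 for Q.
Q vs U: 23–12 for Q.
Q vs T: 21–14 for Q.
Q vs R: 25–10 for Q.
Q vs P: 28–7 for Q.
Q beats every other option head-to-head.

Q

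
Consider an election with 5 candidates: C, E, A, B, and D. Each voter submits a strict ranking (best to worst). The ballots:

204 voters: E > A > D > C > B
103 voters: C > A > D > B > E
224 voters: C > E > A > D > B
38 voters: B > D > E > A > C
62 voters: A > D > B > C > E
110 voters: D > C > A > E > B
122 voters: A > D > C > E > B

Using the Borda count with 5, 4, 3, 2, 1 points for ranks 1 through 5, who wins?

C: 204·2 + 103·5 + 224·5 + 38·1 + 62·2 + 110·4 + 122·3 = 3011
E: 204·5 + 103·1 + 224·4 + 38·3 + 62·1 + 110·2 + 122·2 = 2659
A: 204·4 + 103·4 + 224·3 + 38·2 + 62·5 + 110·3 + 122·5 = 3226
B: 204·1 + 103·2 + 224·1 + 38·5 + 62·3 + 110·1 + 122·1 = 1242
D: 204·3 + 103·3 + 224·2 + 38·4 + 62·4 + 110·5 + 122·4 = 2807
A has the highest Borda score (3226).

A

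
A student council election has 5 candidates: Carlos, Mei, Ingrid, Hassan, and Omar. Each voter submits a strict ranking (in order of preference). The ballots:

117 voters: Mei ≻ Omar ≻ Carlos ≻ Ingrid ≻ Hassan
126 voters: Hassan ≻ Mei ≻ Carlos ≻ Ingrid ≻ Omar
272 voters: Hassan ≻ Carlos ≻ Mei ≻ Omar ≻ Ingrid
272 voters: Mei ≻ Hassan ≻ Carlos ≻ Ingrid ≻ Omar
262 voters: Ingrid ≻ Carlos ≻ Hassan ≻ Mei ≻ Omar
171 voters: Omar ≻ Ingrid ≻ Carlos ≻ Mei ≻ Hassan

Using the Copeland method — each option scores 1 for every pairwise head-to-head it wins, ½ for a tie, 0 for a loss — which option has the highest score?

Carlos: beats Mei, Ingrid, and Omar; loses to Hassan → score 3.
Mei: beats Ingrid and Omar; loses to Carlos and Hassan → score 2.
Ingrid: beats Omar; loses to Carlos, Mei, and Hassan → score 1.
Hassan: beats Carlos, Mei, Ingrid, and Omar → score 4.
Omar: loses to Carlos, Mei, Ingrid, and Hassan → score 0.
Hassan has the best pairwise record.

Hassan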